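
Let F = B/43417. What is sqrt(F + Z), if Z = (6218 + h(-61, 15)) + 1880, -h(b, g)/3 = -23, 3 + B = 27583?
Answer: sqrt(15396285546323)/43417 ≈ 90.375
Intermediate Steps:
B = 27580 (B = -3 + 27583 = 27580)
h(b, g) = 69 (h(b, g) = -3*(-23) = 69)
F = 27580/43417 ≈ 0.63523
Z = 8167 (Z = (6218 + 69) + 1880 = 6287 + 1880 = 8167)
sqrt(F + Z) = sqrt(27580/43417 + 8167) = sqrt(354614219/43417) = sqrt(15396285546323)/43417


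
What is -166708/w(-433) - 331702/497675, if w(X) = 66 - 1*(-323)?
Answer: -83095435978/193595575 ≈ -429.22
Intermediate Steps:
w(X) = 389 (w(X) = 66 + 323 = 389)
-166708/w(-433) - 331702/497675 = -166708/389 - 331702/497675 = -83095435978/193595575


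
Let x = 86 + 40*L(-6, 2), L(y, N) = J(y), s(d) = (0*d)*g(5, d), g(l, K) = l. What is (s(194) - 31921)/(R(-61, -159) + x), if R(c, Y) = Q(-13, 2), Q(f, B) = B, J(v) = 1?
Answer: -31921/128 ≈ -249.38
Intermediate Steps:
s(d) = 0 (s(d) = (0*d)*5 = 0*5 = 0)
R(c, Y) = 2
L(y, N) = 1
x = 126 (x = 86 + 40*1 = 86 + 40 = 126)
(s(194) - 31921)/(R(-61, -159) + x) = (0 - 31921)/(2 + 126) = -31921/128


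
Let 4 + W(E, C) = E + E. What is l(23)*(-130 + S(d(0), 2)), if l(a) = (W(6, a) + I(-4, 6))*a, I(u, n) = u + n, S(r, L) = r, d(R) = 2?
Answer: -29440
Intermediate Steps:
I(u, n) = n + u
W(E, C) = -4 + 2*E (W(E, C) = -4 + (E + E) = -4 + 2*E)
l(a) = 10*a (l(a) = ((-4 + 2*6) + (6 - 4))*a = ((-4 + 12) + 2)*a = (8 + 2)*a = 10*a)
l(23)*(-130 + S(d(0), 2)) = (10*23)*(-130 + 2) = 230*(-128) = -29440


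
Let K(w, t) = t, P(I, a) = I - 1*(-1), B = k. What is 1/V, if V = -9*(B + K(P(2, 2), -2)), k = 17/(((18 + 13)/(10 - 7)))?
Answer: 31/99 ≈ 0.31313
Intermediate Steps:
k = 51/31 (k = 17/((31/3)) = 17/((31*(⅓))) = 17/(31/3) = 17*(3/31) = 51/31 ≈ 1.6452)
B = 51/31 ≈ 1.6452
P(I, a) = 1 + I (P(I, a) = I + 1 = 1 + I)
V = 99/31 (V = -9*(51/31 - 2) = -9*(-11/31) = 99/31 ≈ 3.1936)
1/V = 1/(99/31) = 31/99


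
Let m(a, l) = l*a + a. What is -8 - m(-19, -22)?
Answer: -407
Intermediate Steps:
m(a, l) = a + a*l (m(a, l) = a*l + a = a + a*l)
-8 - m(-19, -22) = -8 - (-19)*(1 - 22) = -8 - (-19)*(-21) = -8 - 1*399 = -8 - 399 = -407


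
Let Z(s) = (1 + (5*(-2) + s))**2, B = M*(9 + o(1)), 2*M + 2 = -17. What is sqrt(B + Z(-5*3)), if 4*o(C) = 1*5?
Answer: sqrt(7658)/4 ≈ 21.878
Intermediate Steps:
M = -19/2 (M = -1 + (1/2)*(-17) = -1 - 17/2 = -19/2 ≈ -9.5000)
o(C) = 5/4 (o(C) = (1*5)/4 = (1/4)*5 = 5/4)
B = -779/8 (B = -19*(9 + 5/4)/2 = -19/2*41/4 = -779/8 ≈ -97.375)
Z(s) = (-9 + s)**2 (Z(s) = (1 + (-10 + s))**2 = (-9 + s)**2)
sqrt(B + Z(-5*3)) = sqrt(-779/8 + (-9 - 5*3)**2) = sqrt(-779/8 + (-9 - 15)**2) = sqrt(-779/8 + (-24)**2) = sqrt(-779/8 + 576) = sqrt(3829/8) = sqrt(7658)/4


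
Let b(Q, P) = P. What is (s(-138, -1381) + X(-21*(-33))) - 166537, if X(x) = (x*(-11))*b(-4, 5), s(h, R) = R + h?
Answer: -206171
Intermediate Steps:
X(x) = -55*x (X(x) = (x*(-11))*5 = -11*x*5 = -55*x)
(s(-138, -1381) + X(-21*(-33))) - 166537 = ((-1381 - 138) - (-1155)*(-33)) - 166537 = (-1519 - 55*693) - 166537 = (-1519 - 38115) - 166537 = -39634 - 166537 = -206171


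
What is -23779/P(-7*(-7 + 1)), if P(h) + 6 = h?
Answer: -23779/36 ≈ -660.53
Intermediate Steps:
P(h) = -6 + h
-23779/P(-7*(-7 + 1)) = -23779/(-6 - 7*(-7 + 1)) = -23779/(-6 - 7*(-6)) = -23779/(-6 + 42) = -23779/36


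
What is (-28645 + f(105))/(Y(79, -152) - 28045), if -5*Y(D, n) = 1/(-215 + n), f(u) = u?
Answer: 26185450/25731287 ≈ 1.0177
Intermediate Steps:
Y(D, n) = -1/(5*(-215 + n))
(-28645 + f(105))/(Y(79, -152) - 28045) = (-28645 + 105)/(-1/(-1075 + 5*(-152)) - 28045) = -28540/(-1/(-1075 - 760) - 28045) = -28540/(-1/(-1835) - 28045) = -28540/(-1*(-1/1835) - 28045) = -28540/(1/1835 - 28045) = -28540/(-51462574/1835) = -28540*(-1835/51462574) = 26185450/25731287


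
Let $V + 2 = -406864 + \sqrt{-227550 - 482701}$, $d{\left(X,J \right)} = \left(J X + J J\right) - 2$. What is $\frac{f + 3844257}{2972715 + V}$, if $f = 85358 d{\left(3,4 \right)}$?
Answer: $\frac{15558192191685}{6583581801052} - \frac{6063565 i \sqrt{710251}}{6583581801052} \approx 2.3632 - 0.0007762 i$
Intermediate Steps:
$d{\left(X,J \right)} = -2 + J^{2} + J X$ ($d{\left(X,J \right)} = \left(J X + J^{2}\right) - 2 = \left(J^{2} + J X\right) - 2 = -2 + J^{2} + J X$)
$V = -406866 + i \sqrt{710251}$ ($V = -2 - \left(406864 - \sqrt{-227550 - 482701}\right) = -2 - \left(406864 - \sqrt{-710251}\right) = -2 - \left(406864 - i \sqrt{710251}\right) = -406866 + i \sqrt{710251} \approx -4.0687 \cdot 10^{5} + 842.76 i$)
$f = 2219308$ ($f = 85358 \left(-2 + 4^{2} + 4 \cdot 3\right) = 85358 \left(-2 + 16 + 12\right) = 85358 \cdot 26 = 2219308$)
$\frac{f + 3844257}{2972715 + V} = \frac{2219308 + 3844257}{2972715 - \left(406866 - i \sqrt{710251}\right)} = \frac{6063565}{2565849 + i \sqrt{710251}}$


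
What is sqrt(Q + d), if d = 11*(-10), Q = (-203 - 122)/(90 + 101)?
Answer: I*sqrt(4074985)/191 ≈ 10.569*I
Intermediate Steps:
Q = -325/191 ≈ -1.7016
d = -110
sqrt(Q + d) = sqrt(-325/191 - 110) = sqrt(-21335/191) = I*sqrt(4074985)/191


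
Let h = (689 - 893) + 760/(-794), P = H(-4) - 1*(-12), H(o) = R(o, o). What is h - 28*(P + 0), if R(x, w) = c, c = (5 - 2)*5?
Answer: -381500/397 ≈ -960.96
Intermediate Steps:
c = 15 (c = 3*5 = 15)
R(x, w) = 15
H(o) = 15
P = 27 (P = 15 - 1*(-12) = 15 + 12 = 27)
h = -81368/397 (h = -204 + 760*(-1/794) = -204 - 380/397 = -81368/397 ≈ -204.96)
h - 28*(P + 0) = -81368/397 - 28*(27 + 0) = -81368/397 - 28*27 = -81368/397 - 756 = -381500/397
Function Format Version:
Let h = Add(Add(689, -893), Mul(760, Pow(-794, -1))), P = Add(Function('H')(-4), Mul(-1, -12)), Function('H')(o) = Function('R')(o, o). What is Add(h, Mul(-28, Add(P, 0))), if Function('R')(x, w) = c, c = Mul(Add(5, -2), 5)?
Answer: Rational(-381500, 397) ≈ -960.96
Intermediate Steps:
c = 15 (c = Mul(3, 5) = 15)
Function('R')(x, w) = 15
Function('H')(o) = 15
P = 27 (P = Add(15, Mul(-1, -12)) = Add(15, 12) = 27)
h = Rational(-81368, 397) (h = Add(-204, Mul(760, Rational(-1, 794))) = Add(-204, Rational(-380, 397)) = Rational(-81368, 397) ≈ -204.96)
Add(h, Mul(-28, Add(P, 0))) = Add(Rational(-81368, 397), Mul(-28, Add(27, 0))) = Add(Rational(-81368, 397), Mul(-28, 27)) = Add(Rational(-81368, 397), -756) = Rational(-381500, 397)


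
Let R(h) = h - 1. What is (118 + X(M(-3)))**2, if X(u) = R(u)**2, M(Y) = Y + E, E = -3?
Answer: 27889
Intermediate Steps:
M(Y) = -3 + Y (M(Y) = Y - 3 = -3 + Y)
R(h) = -1 + h
X(u) = (-1 + u)**2
(118 + X(M(-3)))**2 = (118 + (-1 + (-3 - 3))**2)**2 = (118 + (-1 - 6)**2)**2 = (118 + (-7)**2)**2 = (118 + 49)**2 = 167**2 = 27889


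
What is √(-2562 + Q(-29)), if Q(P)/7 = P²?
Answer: 5*√133 ≈ 57.663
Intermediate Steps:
Q(P) = 7*P²
√(-2562 + Q(-29)) = √(-2562 + 7*(-29)²) = √(-2562 + 7*841) = √(-2562 + 5887) = √3325 = 5*√133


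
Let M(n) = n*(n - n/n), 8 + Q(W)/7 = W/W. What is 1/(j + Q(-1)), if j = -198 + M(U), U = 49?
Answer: 1/2105 ≈ 0.00047506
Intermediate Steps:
Q(W) = -49 (Q(W) = -56 + 7*(W/W) = -56 + 7*1 = -56 + 7 = -49)
M(n) = n*(-1 + n) (M(n) = n*(n - 1*1) = n*(n - 1) = n*(-1 + n))
j = 2154 (j = -198 + 49*(-1 + 49) = -198 + 49*48 = -198 + 2352 = 2154)
1/(j + Q(-1)) = 1/(2154 - 49) = 1/2105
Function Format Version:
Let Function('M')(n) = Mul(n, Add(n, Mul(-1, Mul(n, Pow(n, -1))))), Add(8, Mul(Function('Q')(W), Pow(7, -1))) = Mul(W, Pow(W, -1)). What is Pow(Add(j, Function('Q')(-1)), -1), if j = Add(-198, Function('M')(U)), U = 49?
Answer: Rational(1, 2105) ≈ 0.00047506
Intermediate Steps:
Function('Q')(W) = -49 (Function('Q')(W) = Add(-56, Mul(7, Mul(W, Pow(W, -1)))) = Add(-56, Mul(7, 1)) = Add(-56, 7) = -49)
Function('M')(n) = Mul(n, Add(-1, n)) (Function('M')(n) = Mul(n, Add(n, Mul(-1, 1))) = Mul(n, Add(n, -1)) = Mul(n, Add(-1, n)))
j = 2154 (j = Add(-198, Mul(49, Add(-1, 49))) = Add(-198, Mul(49, 48)) = Add(-198, 2352) = 2154)
Pow(Add(j, Function('Q')(-1)), -1) = Pow(Add(2154, -49), -1) = Pow(2105, -1) = Rational(1, 2105)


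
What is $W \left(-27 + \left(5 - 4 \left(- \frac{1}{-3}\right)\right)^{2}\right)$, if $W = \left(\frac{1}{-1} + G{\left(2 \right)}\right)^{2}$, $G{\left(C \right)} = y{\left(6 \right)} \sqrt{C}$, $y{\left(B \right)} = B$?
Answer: $- \frac{8906}{9} + \frac{488 \sqrt{2}}{3} \approx -759.51$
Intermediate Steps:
$G{\left(C \right)} = 6 \sqrt{C}$
$W = \left(-1 + 6 \sqrt{2}\right)^{2}$ ($W = \left(\frac{1}{-1} + 6 \sqrt{2}\right)^{2} = \left(-1 + 6 \sqrt{2}\right)^{2} \approx 56.029$)
$W \left(-27 + \left(5 - 4 \left(- \frac{1}{-3}\right)\right)^{2}\right) = \left(73 - 12 \sqrt{2}\right) \left(-27 + \left(5 - 4 \left(- \frac{1}{-3}\right)\right)^{2}\right) = \left(73 - 12 \sqrt{2}\right) \left(-27 + \left(5 - 4 \left(\left(-1\right) \left(- \frac{1}{3}\right)\right)\right)^{2}\right) = \left(73 - 12 \sqrt{2}\right) \left(-27 + \left(5 - \frac{4}{3}\right)^{2}\right) = \left(73 - 12 \sqrt{2}\right) \left(-27 + \left(\frac{11}{3}\right)^{2}\right) = \left(73 - 12 \sqrt{2}\right) \left(-27 + \frac{121}{9}\right) = \left(73 - 12 \sqrt{2}\right) \left(- \frac{122}{9}\right) = - \frac{8906}{9} + \frac{488 \sqrt{2}}{3}$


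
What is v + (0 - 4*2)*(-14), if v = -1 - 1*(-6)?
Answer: 117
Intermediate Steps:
v = 5 (v = -1 + 6 = 5)
v + (0 - 4*2)*(-14) = 5 + (0 - 4*2)*(-14) = 5 + (0 - 8)*(-14) = 5 - 8*(-14) = 5 + 112 = 117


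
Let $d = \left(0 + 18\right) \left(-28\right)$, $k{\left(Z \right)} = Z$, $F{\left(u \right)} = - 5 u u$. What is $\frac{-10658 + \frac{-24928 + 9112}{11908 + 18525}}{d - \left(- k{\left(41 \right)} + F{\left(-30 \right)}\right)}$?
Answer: $- \frac{324370730}{122858021} \approx -2.6402$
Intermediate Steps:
$F{\left(u \right)} = - 5 u^{2}$
$d = -504$ ($d = 18 \left(-28\right) = -504$)
$\frac{-10658 + \frac{-24928 + 9112}{11908 + 18525}}{d - \left(- k{\left(41 \right)} + F{\left(-30 \right)}\right)} = \frac{-10658 + \frac{-24928 + 9112}{11908 + 18525}}{-504 - \left(-41 - 5 \left(-30\right)^{2}\right)} = \frac{-10658 - \frac{15816}{30433}}{-504 - \left(-41 - 4500\right)} = \frac{-10658 - \frac{15816}{30433}}{-504 + \left(41 - -4500\right)} = \frac{-10658 - \frac{15816}{30433}}{-504 + \left(41 + 4500\right)} = - \frac{324370730}{30433 \left(-504 + 4541\right)} = - \frac{324370730}{30433 \cdot 4037} = \left(- \frac{324370730}{30433}\right) \frac{1}{4037} = - \frac{324370730}{122858021}$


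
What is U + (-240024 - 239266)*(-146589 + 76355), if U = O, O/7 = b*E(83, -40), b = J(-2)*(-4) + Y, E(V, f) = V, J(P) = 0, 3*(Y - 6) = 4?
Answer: 100987374362/3 ≈ 3.3662e+10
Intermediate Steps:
Y = 22/3 (Y = 6 + (1/3)*4 = 6 + 4/3 = 22/3 ≈ 7.3333)
b = 22/3 (b = 0*(-4) + 22/3 = 0 + 22/3 = 22/3 ≈ 7.3333)
O = 12782/3 (O = 7*((22/3)*83) = 7*(1826/3) = 12782/3 ≈ 4260.7)
U = 12782/3 ≈ 4260.7
U + (-240024 - 239266)*(-146589 + 76355) = 12782/3 + (-240024 - 239266)*(-146589 + 76355) = 12782/3 - 479290*(-70234) = 12782/3 + 33662453860 = 100987374362/3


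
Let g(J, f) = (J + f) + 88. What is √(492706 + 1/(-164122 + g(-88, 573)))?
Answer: 3*√1464337308840173/163549 ≈ 701.93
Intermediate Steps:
g(J, f) = 88 + J + f
√(492706 + 1/(-164122 + g(-88, 573))) = √(492706 + 1/(-164122 + (88 - 88 + 573))) = √(492706 + 1/(-164122 + 573)) = √(492706 + 1/(-163549)) = √(492706 - 1/163549) = √(80581573593/163549) = 3*√1464337308840173/163549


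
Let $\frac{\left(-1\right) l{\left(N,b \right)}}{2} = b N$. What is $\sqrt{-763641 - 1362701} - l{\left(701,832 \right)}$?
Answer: $1166464 + i \sqrt{2126342} \approx 1.1665 \cdot 10^{6} + 1458.2 i$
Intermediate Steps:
$l{\left(N,b \right)} = - 2 N b$ ($l{\left(N,b \right)} = - 2 b N = - 2 N b$)
$\sqrt{-763641 - 1362701} - l{\left(701,832 \right)} = \sqrt{-763641 - 1362701} - \left(-2\right) 701 \cdot 832 = \sqrt{-2126342} - -1166464 = i \sqrt{2126342} + 1166464 = 1166464 + i \sqrt{2126342}$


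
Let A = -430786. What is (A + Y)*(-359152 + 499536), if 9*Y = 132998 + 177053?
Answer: -500752956832/9 ≈ -5.5639e+10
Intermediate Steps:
Y = 310051/9 (Y = (132998 + 177053)/9 = (1/9)*310051 = 310051/9 ≈ 34450.)
(A + Y)*(-359152 + 499536) = (-430786 + 310051/9)*(-359152 + 499536) = -3567023/9*140384 = -500752956832/9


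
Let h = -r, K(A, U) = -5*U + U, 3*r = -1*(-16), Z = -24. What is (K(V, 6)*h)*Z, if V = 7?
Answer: -3072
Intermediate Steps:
r = 16/3 (r = (-1*(-16))/3 = (1/3)*16 = 16/3 ≈ 5.3333)
K(A, U) = -4*U
h = -16/3 (h = -1*16/3 = -16/3 ≈ -5.3333)
(K(V, 6)*h)*Z = (-4*6*(-16/3))*(-24) = -24*(-16/3)*(-24) = 128*(-24) = -3072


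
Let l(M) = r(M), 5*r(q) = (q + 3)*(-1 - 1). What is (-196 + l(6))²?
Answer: 996004/25 ≈ 39840.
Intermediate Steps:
r(q) = -6/5 - 2*q/5 (r(q) = ((q + 3)*(-1 - 1))/5 = ((3 + q)*(-2))/5 = (-6 - 2*q)/5 = -6/5 - 2*q/5)
l(M) = -6/5 - 2*M/5
(-196 + l(6))² = (-196 + (-6/5 - ⅖*6))² = (-196 + (-6/5 - 12/5))² = (-196 - 18/5)² = (-998/5)² = 996004/25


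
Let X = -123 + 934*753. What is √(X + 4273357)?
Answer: 2*√1244134 ≈ 2230.8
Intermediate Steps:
X = 703179 (X = -123 + 703302 = 703179)
√(X + 4273357) = √(703179 + 4273357) = √4976536 = 2*√1244134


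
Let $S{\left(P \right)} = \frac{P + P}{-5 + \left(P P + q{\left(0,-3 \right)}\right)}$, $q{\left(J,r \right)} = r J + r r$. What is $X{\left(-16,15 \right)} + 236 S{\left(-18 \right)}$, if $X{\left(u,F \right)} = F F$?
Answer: $\frac{8163}{41} \approx 199.1$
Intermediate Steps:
$q{\left(J,r \right)} = r^{2} + J r$ ($q{\left(J,r \right)} = J r + r^{2} = r^{2} + J r$)
$X{\left(u,F \right)} = F^{2}$
$S{\left(P \right)} = \frac{2 P}{4 + P^{2}}$ ($S{\left(P \right)} = \frac{P + P}{-5 + \left(P P - 3 \left(0 - 3\right)\right)} = \frac{2 P}{-5 + \left(P^{2} - -9\right)} = \frac{2 P}{-5 + \left(P^{2} + 9\right)} = \frac{2 P}{-5 + \left(9 + P^{2}\right)} = \frac{2 P}{4 + P^{2}}$)
$X{\left(-16,15 \right)} + 236 S{\left(-18 \right)} = 15^{2} + 236 \cdot 2 \left(-18\right) \frac{1}{4 + \left(-18\right)^{2}} = 225 + 236 \cdot 2 \left(-18\right) \frac{1}{4 + 324} = 225 + 236 \cdot 2 \left(-18\right) \frac{1}{328} = 225 + 236 \left(- \frac{9}{82}\right) = 225 - \frac{1062}{41} = \frac{8163}{41}$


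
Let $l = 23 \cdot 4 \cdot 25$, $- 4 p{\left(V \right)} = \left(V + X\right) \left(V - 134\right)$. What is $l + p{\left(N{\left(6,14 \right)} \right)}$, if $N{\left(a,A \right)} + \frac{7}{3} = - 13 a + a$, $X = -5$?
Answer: $- \frac{32975}{18} \approx -1831.9$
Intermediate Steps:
$N{\left(a,A \right)} = - \frac{7}{3} - 12 a$ ($N{\left(a,A \right)} = - \frac{7}{3} + \left(- 13 a + a\right) = - \frac{7}{3} - 12 a$)
$p{\left(V \right)} = - \frac{\left(-134 + V\right) \left(-5 + V\right)}{4}$ ($p{\left(V \right)} = - \frac{\left(V - 5\right) \left(V - 134\right)}{4} = - \frac{\left(-5 + V\right) \left(-134 + V\right)}{4} = - \frac{\left(-134 + V\right) \left(-5 + V\right)}{4}$)
$l = 2300$ ($l = 92 \cdot 25 = 2300$)
$l + p{\left(N{\left(6,14 \right)} \right)} = 2300 - \left(\frac{335}{2} - \frac{139 \left(- \frac{7}{3} - 72\right)}{4} + \frac{\left(- \frac{7}{3} - 72\right)^{2}}{4}\right) = 2300 - \left(\frac{33007}{12} + \frac{49729}{36}\right) = 2300 - \frac{74375}{18} = - \frac{32975}{18}$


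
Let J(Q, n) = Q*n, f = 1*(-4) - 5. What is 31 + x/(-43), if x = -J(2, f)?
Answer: 1315/43 ≈ 30.581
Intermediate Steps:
f = -9 (f = -4 - 5 = -9)
x = 18 (x = -2*(-9) = -1*(-18) = 18)
31 + x/(-43) = 31 + 18/(-43) = 31 + 18*(-1/43) = 31 - 18/43 = 1315/43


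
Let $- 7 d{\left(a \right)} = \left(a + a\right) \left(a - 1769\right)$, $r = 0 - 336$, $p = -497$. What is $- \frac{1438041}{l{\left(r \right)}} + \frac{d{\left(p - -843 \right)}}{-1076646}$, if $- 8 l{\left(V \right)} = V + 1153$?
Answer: $\frac{43350908277122}{3078669237} \approx 14081.0$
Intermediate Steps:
$r = -336$ ($r = 0 - 336 = -336$)
$l{\left(V \right)} = - \frac{1153}{8} - \frac{V}{8}$ ($l{\left(V \right)} = - \frac{V + 1153}{8} = - \frac{1153 + V}{8} = - \frac{1153}{8} - \frac{V}{8}$)
$d{\left(a \right)} = - \frac{2 a \left(-1769 + a\right)}{7}$ ($d{\left(a \right)} = - \frac{\left(a + a\right) \left(a - 1769\right)}{7} = - \frac{2 a \left(-1769 + a\right)}{7}$)
$- \frac{1438041}{l{\left(r \right)}} + \frac{d{\left(p - -843 \right)}}{-1076646} = - \frac{1438041}{- \frac{1153}{8} - -42} + \frac{\frac{2}{7} \left(-497 - -843\right) \left(1769 - \left(-497 - -843\right)\right)}{-1076646} = - \frac{1438041}{- \frac{1153}{8} + 42} + \frac{2 \left(-497 + 843\right) \left(1769 - \left(-497 + 843\right)\right)}{7} \left(- \frac{1}{1076646}\right) = - \frac{1438041}{- \frac{817}{8}} + \frac{2}{7} \cdot 346 \left(1769 - 346\right) \left(- \frac{1}{1076646}\right) = \left(-1438041\right) \left(- \frac{8}{817}\right) + \frac{2}{7} \cdot 346 \left(1769 - 346\right) \left(- \frac{1}{1076646}\right) = \frac{11504328}{817} + \frac{2}{7} \cdot 346 \cdot 1423 \left(- \frac{1}{1076646}\right) = \frac{11504328}{817} + \frac{984716}{7} \left(- \frac{1}{1076646}\right) = \frac{11504328}{817} - \frac{492358}{3768261} = \frac{43350908277122}{3078669237}$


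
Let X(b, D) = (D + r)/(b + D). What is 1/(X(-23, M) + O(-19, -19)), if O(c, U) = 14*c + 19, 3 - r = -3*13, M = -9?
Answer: -32/7937 ≈ -0.0040317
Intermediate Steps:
r = 42 (r = 3 - (-3)*13 = 3 - 1*(-39) = 3 + 39 = 42)
X(b, D) = (42 + D)/(D + b) (X(b, D) = (D + 42)/(b + D) = (42 + D)/(D + b))
O(c, U) = 19 + 14*c
1/(X(-23, M) + O(-19, -19)) = 1/((42 - 9)/(-9 - 23) + (19 + 14*(-19))) = 1/(33/(-32) + (19 - 266)) = 1/(-1/32*33 - 247) = 1/(-33/32 - 247) = 1/(-7937/32) = -32/7937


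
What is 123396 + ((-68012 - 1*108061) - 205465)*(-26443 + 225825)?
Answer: -76071686120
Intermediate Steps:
123396 + ((-68012 - 1*108061) - 205465)*(-26443 + 225825) = 123396 + ((-68012 - 108061) - 205465)*199382 = 123396 + (-176073 - 205465)*199382 = 123396 - 381538*199382 = 123396 - 76071809516 = -76071686120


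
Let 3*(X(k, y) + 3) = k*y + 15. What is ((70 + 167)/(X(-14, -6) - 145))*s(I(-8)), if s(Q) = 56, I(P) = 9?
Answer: -13272/115 ≈ -115.41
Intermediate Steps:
X(k, y) = 2 + k*y/3 (X(k, y) = -3 + (k*y + 15)/3 = -3 + (15 + k*y)/3 = -3 + (5 + k*y/3) = 2 + k*y/3)
((70 + 167)/(X(-14, -6) - 145))*s(I(-8)) = ((70 + 167)/((2 + (1/3)*(-14)*(-6)) - 145))*56 = (237/((2 + 28) - 145))*56 = (237/(30 - 145))*56 = (237/(-115))*56 = (237*(-1/115))*56 = -237/115*56 = -13272/115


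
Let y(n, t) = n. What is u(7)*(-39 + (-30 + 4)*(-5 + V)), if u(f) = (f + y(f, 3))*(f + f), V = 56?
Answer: -267540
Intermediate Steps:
u(f) = 4*f² (u(f) = (f + f)*(f + f) = (2*f)*(2*f) = 4*f²)
u(7)*(-39 + (-30 + 4)*(-5 + V)) = (4*7²)*(-39 + (-30 + 4)*(-5 + 56)) = (4*49)*(-39 - 26*51) = 196*(-39 - 1326) = 196*(-1365) = -267540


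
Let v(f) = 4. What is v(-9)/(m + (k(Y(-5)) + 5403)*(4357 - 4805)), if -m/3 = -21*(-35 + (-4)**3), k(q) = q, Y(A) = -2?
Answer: -4/2425885 ≈ -1.6489e-6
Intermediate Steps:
m = -6237 (m = -(-63)*(-35 + (-4)**3) = -(-63)*(-35 - 64) = -(-63)*(-99) = -3*2079 = -6237)
v(-9)/(m + (k(Y(-5)) + 5403)*(4357 - 4805)) = 4/(-6237 + (-2 + 5403)*(4357 - 4805)) = 4/(-6237 + 5401*(-448)) = 4/(-6237 - 2419648) = 4/(-2425885) = -1/2425885*4 = -4/2425885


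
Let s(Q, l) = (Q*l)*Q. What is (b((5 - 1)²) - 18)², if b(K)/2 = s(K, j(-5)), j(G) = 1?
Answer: 244036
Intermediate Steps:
s(Q, l) = l*Q²
b(K) = 2*K² (b(K) = 2*(1*K²) = 2*K²)
(b((5 - 1)²) - 18)² = (2*((5 - 1)²)² - 18)² = (2*(4²)² - 18)² = (2*16² - 18)² = (2*256 - 18)² = (512 - 18)² = 494² = 244036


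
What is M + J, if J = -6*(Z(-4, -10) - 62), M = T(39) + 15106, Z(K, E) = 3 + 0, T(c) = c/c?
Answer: 15461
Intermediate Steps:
T(c) = 1
Z(K, E) = 3
M = 15107 (M = 1 + 15106 = 15107)
J = 354 (J = -6*(3 - 62) = -6*(-59) = 354)
M + J = 15107 + 354 = 15461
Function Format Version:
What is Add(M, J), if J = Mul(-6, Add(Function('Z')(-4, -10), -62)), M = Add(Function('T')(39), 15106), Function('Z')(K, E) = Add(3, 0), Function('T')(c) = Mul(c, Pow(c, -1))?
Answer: 15461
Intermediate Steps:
Function('T')(c) = 1
Function('Z')(K, E) = 3
M = 15107 (M = Add(1, 15106) = 15107)
J = 354 (J = Mul(-6, Add(3, -62)) = Mul(-6, -59) = 354)
Add(M, J) = Add(15107, 354) = 15461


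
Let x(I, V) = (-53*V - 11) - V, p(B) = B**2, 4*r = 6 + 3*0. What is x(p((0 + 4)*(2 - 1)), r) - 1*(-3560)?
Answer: 3468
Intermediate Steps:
r = 3/2 (r = (6 + 3*0)/4 = (6 + 0)/4 = (1/4)*6 = 3/2 ≈ 1.5000)
x(I, V) = -11 - 54*V (x(I, V) = (-11 - 53*V) - V = -11 - 54*V)
x(p((0 + 4)*(2 - 1)), r) - 1*(-3560) = (-11 - 54*3/2) - 1*(-3560) = (-11 - 81) + 3560 = -92 + 3560 = 3468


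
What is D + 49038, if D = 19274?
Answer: 68312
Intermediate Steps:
D + 49038 = 19274 + 49038 = 68312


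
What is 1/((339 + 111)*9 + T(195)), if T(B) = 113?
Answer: 1/4163 ≈ 0.00024021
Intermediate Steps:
1/((339 + 111)*9 + T(195)) = 1/((339 + 111)*9 + 113) = 1/(450*9 + 113) = 1/(4050 + 113) = 1/4163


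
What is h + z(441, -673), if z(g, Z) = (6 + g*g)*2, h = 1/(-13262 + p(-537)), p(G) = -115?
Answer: 5203305197/13377 ≈ 3.8897e+5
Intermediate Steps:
h = -1/13377 (h = 1/(-13262 - 115) = 1/(-13377) = -1/13377 ≈ -7.4755e-5)
z(g, Z) = 12 + 2*g² (z(g, Z) = (6 + g²)*2 = 12 + 2*g²)
h + z(441, -673) = -1/13377 + (12 + 2*441²) = -1/13377 + (12 + 2*194481) = -1/13377 + (12 + 388962) = -1/13377 + 388974 = 5203305197/13377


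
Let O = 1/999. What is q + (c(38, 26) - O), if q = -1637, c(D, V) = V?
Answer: -1609390/999 ≈ -1611.0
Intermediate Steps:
O = 1/999 ≈ 0.0010010
q + (c(38, 26) - O) = -1637 + (26 - 1*1/999) = -1637 + (26 - 1/999) = -1637 + 25973/999 = -1609390/999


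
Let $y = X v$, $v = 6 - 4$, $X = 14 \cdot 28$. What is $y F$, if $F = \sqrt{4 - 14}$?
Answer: $784 i \sqrt{10} \approx 2479.2 i$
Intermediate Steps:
$X = 392$
$v = 2$ ($v = 6 - 4 = 2$)
$F = i \sqrt{10}$ ($F = \sqrt{-10} = i \sqrt{10} \approx 3.1623 i$)
$y = 784$ ($y = 392 \cdot 2 = 784$)
$y F = 784 i \sqrt{10}$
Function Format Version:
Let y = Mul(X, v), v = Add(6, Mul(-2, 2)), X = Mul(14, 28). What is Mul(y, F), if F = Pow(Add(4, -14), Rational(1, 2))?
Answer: Mul(784, I, Pow(10, Rational(1, 2))) ≈ Mul(2479.2, I)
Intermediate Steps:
X = 392
v = 2 (v = Add(6, -4) = 2)
F = Mul(I, Pow(10, Rational(1, 2))) (F = Pow(-10, Rational(1, 2)) = Mul(I, Pow(10, Rational(1, 2))) ≈ Mul(3.1623, I))
y = 784 (y = Mul(392, 2) = 784)
Mul(y, F) = Mul(784, Mul(I, Pow(10, Rational(1, 2)))) = Mul(784, I, Pow(10, Rational(1, 2)))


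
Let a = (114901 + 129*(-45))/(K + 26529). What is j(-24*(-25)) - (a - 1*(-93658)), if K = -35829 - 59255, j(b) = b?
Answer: -6379482094/68555 ≈ -93056.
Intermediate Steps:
K = -95084
a = -109096/68555 (a = (114901 + 129*(-45))/(-95084 + 26529) = (114901 - 5805)/(-68555) = 109096*(-1/68555) = -109096/68555 ≈ -1.5914)
j(-24*(-25)) - (a - 1*(-93658)) = -24*(-25) - (-109096/68555 - 1*(-93658)) = 600 - (-109096/68555 + 93658) = 600 - 1*6420615094/68555 = 600 - 6420615094/68555 = -6379482094/68555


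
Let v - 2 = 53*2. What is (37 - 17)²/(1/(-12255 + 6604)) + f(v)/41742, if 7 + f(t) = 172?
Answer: -31451205545/13914 ≈ -2.2604e+6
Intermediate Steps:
v = 108 (v = 2 + 53*2 = 2 + 106 = 108)
f(t) = 165 (f(t) = -7 + 172 = 165)
(37 - 17)²/(1/(-12255 + 6604)) + f(v)/41742 = (37 - 17)²/(1/(-12255 + 6604)) + 165/41742 = 20²/(1/(-5651)) + 165*(1/41742) = 400/(-1/5651) + 55/13914 = 400*(-5651) + 55/13914 = -2260400 + 55/13914 = -31451205545/13914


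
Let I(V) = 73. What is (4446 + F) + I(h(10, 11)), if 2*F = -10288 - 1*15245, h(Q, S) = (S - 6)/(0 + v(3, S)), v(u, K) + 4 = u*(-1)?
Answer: -16495/2 ≈ -8247.5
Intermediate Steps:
v(u, K) = -4 - u (v(u, K) = -4 + u*(-1) = -4 - u)
h(Q, S) = 6/7 - S/7 (h(Q, S) = (S - 6)/(0 + (-4 - 1*3)) = (-6 + S)/(0 + (-4 - 3)) = (-6 + S)/(0 - 7) = (-6 + S)/(-7) = (-6 + S)*(-⅐) = 6/7 - S/7)
F = -25533/2 (F = (-10288 - 1*15245)/2 = (-10288 - 15245)/2 = (½)*(-25533) = -25533/2 ≈ -12767.)
(4446 + F) + I(h(10, 11)) = (4446 - 25533/2) + 73 = -16641/2 + 73 = -16495/2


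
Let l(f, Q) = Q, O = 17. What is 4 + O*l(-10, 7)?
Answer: 123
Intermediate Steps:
4 + O*l(-10, 7) = 4 + 17*7 = 4 + 119 = 123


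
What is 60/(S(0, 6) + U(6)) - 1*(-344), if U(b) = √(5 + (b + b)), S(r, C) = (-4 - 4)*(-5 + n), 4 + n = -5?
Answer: 4316008/12527 - 60*√17/12527 ≈ 344.52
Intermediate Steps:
n = -9 (n = -4 - 5 = -9)
S(r, C) = 112 (S(r, C) = (-4 - 4)*(-5 - 9) = -8*(-14) = 112)
U(b) = √(5 + 2*b)
60/(S(0, 6) + U(6)) - 1*(-344) = 60/(112 + √(5 + 2*6)) - 1*(-344) = 60/(112 + √(5 + 12)) + 344 = 60/(112 + √17) + 344 = 344 + 60/(112 + √17)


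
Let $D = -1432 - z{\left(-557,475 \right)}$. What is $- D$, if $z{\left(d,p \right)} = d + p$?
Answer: $1350$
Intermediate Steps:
$D = -1350$ ($D = -1432 - \left(-557 + 475\right) = -1432 - -82 = -1432 + 82 = -1350$)
$- D = \left(-1\right) \left(-1350\right) = 1350$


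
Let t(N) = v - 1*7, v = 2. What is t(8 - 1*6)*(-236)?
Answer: 1180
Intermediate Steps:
t(N) = -5 (t(N) = 2 - 1*7 = 2 - 7 = -5)
t(8 - 1*6)*(-236) = -5*(-236) = 1180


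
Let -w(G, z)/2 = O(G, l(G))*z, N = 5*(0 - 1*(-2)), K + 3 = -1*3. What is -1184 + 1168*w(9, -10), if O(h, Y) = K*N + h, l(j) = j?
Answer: -1192544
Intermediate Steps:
K = -6 (K = -3 - 1*3 = -3 - 3 = -6)
N = 10 (N = 5*(0 + 2) = 5*2 = 10)
O(h, Y) = -60 + h (O(h, Y) = -6*10 + h = -60 + h)
w(G, z) = -2*z*(-60 + G) (w(G, z) = -2*(-60 + G)*z = -2*z*(-60 + G))
-1184 + 1168*w(9, -10) = -1184 + 1168*(2*(-10)*(60 - 1*9)) = -1184 + 1168*(2*(-10)*(60 - 9)) = -1184 + 1168*(2*(-10)*51) = -1184 + 1168*(-1020) = -1184 - 1191360 = -1192544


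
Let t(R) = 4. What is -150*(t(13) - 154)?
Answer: 22500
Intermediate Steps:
-150*(t(13) - 154) = -150*(4 - 154) = -150*(-150) = 22500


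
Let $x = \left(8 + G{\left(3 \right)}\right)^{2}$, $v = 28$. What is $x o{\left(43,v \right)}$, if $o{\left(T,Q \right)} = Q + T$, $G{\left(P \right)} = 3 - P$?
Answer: $4544$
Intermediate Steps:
$x = 64$ ($x = \left(8 + \left(3 - 3\right)\right)^{2} = \left(8 + 0\right)^{2} = 8^{2} = 64$)
$x o{\left(43,v \right)} = 64 \left(28 + 43\right) = 64 \cdot 71 = 4544$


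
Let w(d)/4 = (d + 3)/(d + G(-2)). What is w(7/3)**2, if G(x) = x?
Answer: 4096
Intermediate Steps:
w(d) = 4*(3 + d)/(-2 + d) (w(d) = 4*((d + 3)/(d - 2)) = 4*((3 + d)/(-2 + d)) = 4*(3 + d)/(-2 + d))
w(7/3)**2 = (4*(3 + 7/3)/(-2 + 7/3))**2 = (4*(16/3)/(1/3))**2 = (4*3*(16/3))**2 = 64**2 = 4096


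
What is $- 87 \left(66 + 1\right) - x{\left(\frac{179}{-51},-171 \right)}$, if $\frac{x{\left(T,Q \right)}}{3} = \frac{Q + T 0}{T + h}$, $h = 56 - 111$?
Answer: $- \frac{17419899}{2984} \approx -5837.8$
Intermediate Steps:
$h = -55$ ($h = 56 - 111 = -55$)
$x{\left(T,Q \right)} = \frac{3 Q}{-55 + T}$ ($x{\left(T,Q \right)} = 3 \frac{Q + T 0}{T - 55} = 3 \frac{Q + 0}{-55 + T} = 3 \frac{Q}{-55 + T} = \frac{3 Q}{-55 + T}$)
$- 87 \left(66 + 1\right) - x{\left(\frac{179}{-51},-171 \right)} = - 87 \left(66 + 1\right) - 3 \left(-171\right) \frac{1}{-55 + \frac{179}{-51}} = \left(-87\right) 67 - 3 \left(-171\right) \frac{1}{-55 + 179 \left(- \frac{1}{51}\right)} = -5829 - 3 \left(-171\right) \frac{1}{-55 - \frac{179}{51}} = -5829 - 3 \left(-171\right) \frac{1}{- \frac{2984}{51}} = -5829 - 3 \left(-171\right) \left(- \frac{51}{2984}\right) = -5829 - \frac{26163}{2984} = - \frac{17419899}{2984}$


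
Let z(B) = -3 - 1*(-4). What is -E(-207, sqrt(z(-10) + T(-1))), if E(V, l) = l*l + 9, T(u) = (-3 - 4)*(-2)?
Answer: -24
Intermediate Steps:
z(B) = 1 (z(B) = -3 + 4 = 1)
T(u) = 14 (T(u) = -7*(-2) = 14)
E(V, l) = 9 + l**2 (E(V, l) = l**2 + 9 = 9 + l**2)
-E(-207, sqrt(z(-10) + T(-1))) = -(9 + (sqrt(1 + 14))**2) = -(9 + (sqrt(15))**2) = -(9 + 15) = -1*24 = -24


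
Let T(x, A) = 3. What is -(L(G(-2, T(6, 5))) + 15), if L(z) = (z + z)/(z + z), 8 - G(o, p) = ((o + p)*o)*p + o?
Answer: -16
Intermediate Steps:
G(o, p) = 8 - o - o*p*(o + p) (G(o, p) = 8 - (((o + p)*o)*p + o) = 8 - ((o*(o + p))*p + o) = 8 - (o*p*(o + p) + o) = 8 - (o + o*p*(o + p)) = 8 + (-o - o*p*(o + p)) = 8 - o - o*p*(o + p))
L(z) = 1 (L(z) = (2*z)/((2*z)) = (2*z)*(1/(2*z)) = 1)
-(L(G(-2, T(6, 5))) + 15) = -(1 + 15) = -1*16 = -16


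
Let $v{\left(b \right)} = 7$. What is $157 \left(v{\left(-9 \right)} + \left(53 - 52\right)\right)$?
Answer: $1256$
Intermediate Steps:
$157 \left(v{\left(-9 \right)} + \left(53 - 52\right)\right) = 157 \left(7 + \left(53 - 52\right)\right) = 157 \left(7 + 1\right) = 157 \cdot 8 = 1256$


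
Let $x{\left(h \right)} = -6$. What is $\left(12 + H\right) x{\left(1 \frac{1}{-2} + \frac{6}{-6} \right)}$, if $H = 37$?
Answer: $-294$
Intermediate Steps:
$\left(12 + H\right) x{\left(1 \frac{1}{-2} + \frac{6}{-6} \right)} = \left(12 + 37\right) \left(-6\right) = 49 \left(-6\right) = -294$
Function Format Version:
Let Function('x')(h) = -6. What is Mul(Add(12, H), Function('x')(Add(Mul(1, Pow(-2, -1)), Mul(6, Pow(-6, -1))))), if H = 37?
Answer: -294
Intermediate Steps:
Mul(Add(12, H), Function('x')(Add(Mul(1, Pow(-2, -1)), Mul(6, Pow(-6, -1))))) = Mul(Add(12, 37), -6) = Mul(49, -6) = -294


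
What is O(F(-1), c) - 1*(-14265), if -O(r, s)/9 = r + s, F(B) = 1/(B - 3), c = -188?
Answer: 63837/4 ≈ 15959.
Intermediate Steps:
F(B) = 1/(-3 + B)
O(r, s) = -9*r - 9*s (O(r, s) = -9*(r + s) = -9*r - 9*s)
O(F(-1), c) - 1*(-14265) = (-9/(-3 - 1) - 9*(-188)) - 1*(-14265) = (-9/(-4) + 1692) + 14265 = (-9*(-¼) + 1692) + 14265 = (9/4 + 1692) + 14265 = 6777/4 + 14265 = 63837/4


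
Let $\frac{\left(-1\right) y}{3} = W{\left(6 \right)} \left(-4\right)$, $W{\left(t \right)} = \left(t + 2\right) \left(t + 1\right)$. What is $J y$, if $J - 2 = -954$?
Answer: $-639744$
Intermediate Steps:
$J = -952$ ($J = 2 - 954 = -952$)
$W{\left(t \right)} = \left(1 + t\right) \left(2 + t\right)$ ($W{\left(t \right)} = \left(2 + t\right) \left(1 + t\right) = \left(1 + t\right) \left(2 + t\right)$)
$y = 672$ ($y = - 3 \left(2 + 6^{2} + 3 \cdot 6\right) \left(-4\right) = - 3 \left(2 + 36 + 18\right) \left(-4\right) = - 3 \cdot 56 \left(-4\right) = \left(-3\right) \left(-224\right) = 672$)
$J y = \left(-952\right) 672 = -639744$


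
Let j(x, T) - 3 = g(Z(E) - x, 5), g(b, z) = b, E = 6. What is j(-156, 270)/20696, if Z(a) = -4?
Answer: 155/20696 ≈ 0.0074894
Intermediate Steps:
j(x, T) = -1 - x (j(x, T) = 3 + (-4 - x) = -1 - x)
j(-156, 270)/20696 = (-1 - 1*(-156))/20696 = (-1 + 156)*(1/20696) = 155*(1/20696) = 155/20696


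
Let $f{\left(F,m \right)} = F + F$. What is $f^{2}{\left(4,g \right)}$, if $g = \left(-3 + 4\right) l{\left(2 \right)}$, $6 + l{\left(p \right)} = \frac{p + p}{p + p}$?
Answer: $64$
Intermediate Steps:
$l{\left(p \right)} = -5$ ($l{\left(p \right)} = -6 + \frac{p + p}{p + p} = -6 + \frac{2 p}{2 p} = -6 + 2 p \frac{1}{2 p} = -6 + 1 = -5$)
$g = -5$ ($g = \left(-3 + 4\right) \left(-5\right) = 1 \left(-5\right) = -5$)
$f{\left(F,m \right)} = 2 F$
$f^{2}{\left(4,g \right)} = \left(2 \cdot 4\right)^{2} = 8^{2} = 64$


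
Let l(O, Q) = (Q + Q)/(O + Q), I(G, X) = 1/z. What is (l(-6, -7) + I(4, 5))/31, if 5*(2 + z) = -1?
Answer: 89/4433 ≈ 0.020077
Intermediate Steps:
z = -11/5 (z = -2 + (⅕)*(-1) = -2 - ⅕ = -11/5 ≈ -2.2000)
I(G, X) = -5/11 (I(G, X) = 1/(-11/5) = -5/11)
l(O, Q) = 2*Q/(O + Q) (l(O, Q) = (2*Q)/(O + Q) = 2*Q/(O + Q))
(l(-6, -7) + I(4, 5))/31 = (2*(-7)/(-6 - 7) - 5/11)/31 = (2*(-7)/(-13) - 5/11)*(1/31) = (2*(-7)*(-1/13) - 5/11)*(1/31) = (14/13 - 5/11)*(1/31) = (89/143)*(1/31) = 89/4433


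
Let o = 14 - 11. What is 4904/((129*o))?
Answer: 4904/387 ≈ 12.672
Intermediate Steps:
o = 3
4904/((129*o)) = 4904/((129*3)) = 4904/387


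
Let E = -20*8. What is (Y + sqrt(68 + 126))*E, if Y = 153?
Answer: -24480 - 160*sqrt(194) ≈ -26709.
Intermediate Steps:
E = -160
(Y + sqrt(68 + 126))*E = (153 + sqrt(68 + 126))*(-160) = (153 + sqrt(194))*(-160) = -24480 - 160*sqrt(194)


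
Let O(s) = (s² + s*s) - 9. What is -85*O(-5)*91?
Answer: -317135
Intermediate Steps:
O(s) = -9 + 2*s² (O(s) = (s² + s²) - 9 = 2*s² - 9 = -9 + 2*s²)
-85*O(-5)*91 = -85*(-9 + 2*(-5)²)*91 = -85*(-9 + 2*25)*91 = -85*(-9 + 50)*91 = -85*41*91 = -3485*91 = -317135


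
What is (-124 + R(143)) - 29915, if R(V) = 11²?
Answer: -29918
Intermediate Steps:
R(V) = 121
(-124 + R(143)) - 29915 = (-124 + 121) - 29915 = -3 - 29915 = -29918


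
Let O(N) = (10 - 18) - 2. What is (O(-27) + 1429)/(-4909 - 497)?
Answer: -473/1802 ≈ -0.26249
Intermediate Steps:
O(N) = -10 (O(N) = -8 - 2 = -10)
(O(-27) + 1429)/(-4909 - 497) = (-10 + 1429)/(-4909 - 497) = 1419/(-5406) = 1419*(-1/5406) = -473/1802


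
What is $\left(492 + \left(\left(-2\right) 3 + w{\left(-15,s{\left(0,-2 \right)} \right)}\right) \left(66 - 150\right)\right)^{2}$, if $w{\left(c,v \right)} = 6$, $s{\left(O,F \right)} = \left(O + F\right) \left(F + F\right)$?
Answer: $242064$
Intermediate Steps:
$s{\left(O,F \right)} = 2 F \left(F + O\right)$ ($s{\left(O,F \right)} = \left(F + O\right) 2 F = 2 F \left(F + O\right)$)
$\left(492 + \left(\left(-2\right) 3 + w{\left(-15,s{\left(0,-2 \right)} \right)}\right) \left(66 - 150\right)\right)^{2} = \left(492 + \left(\left(-2\right) 3 + 6\right) \left(66 - 150\right)\right)^{2} = \left(492 + \left(-6 + 6\right) \left(-84\right)\right)^{2} = \left(492 + 0 \left(-84\right)\right)^{2} = \left(492 + 0\right)^{2} = 492^{2} = 242064$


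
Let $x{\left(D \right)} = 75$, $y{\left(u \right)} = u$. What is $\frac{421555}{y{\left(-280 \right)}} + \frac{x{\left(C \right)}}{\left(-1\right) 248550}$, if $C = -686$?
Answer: $- \frac{139703355}{92792} \approx -1505.6$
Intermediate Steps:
$\frac{421555}{y{\left(-280 \right)}} + \frac{x{\left(C \right)}}{\left(-1\right) 248550} = \frac{421555}{-280} + \frac{75}{\left(-1\right) 248550} = 421555 \left(- \frac{1}{280}\right) + \frac{75}{-248550} = - \frac{84311}{56} + 75 \left(- \frac{1}{248550}\right) = - \frac{84311}{56} - \frac{1}{3314} = - \frac{139703355}{92792}$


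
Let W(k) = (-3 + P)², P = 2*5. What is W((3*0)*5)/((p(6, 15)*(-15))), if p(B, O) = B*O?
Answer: -49/1350 ≈ -0.036296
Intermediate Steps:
P = 10
W(k) = 49 (W(k) = (-3 + 10)² = 7² = 49)
W((3*0)*5)/((p(6, 15)*(-15))) = 49/(((6*15)*(-15))) = 49/((90*(-15))) = 49/(-1350) = 49*(-1/1350) = -49/1350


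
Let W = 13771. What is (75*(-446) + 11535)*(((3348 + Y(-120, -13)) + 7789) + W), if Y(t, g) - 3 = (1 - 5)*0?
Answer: -545924565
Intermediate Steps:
Y(t, g) = 3 (Y(t, g) = 3 + (1 - 5)*0 = 3 - 4*0 = 3 + 0 = 3)
(75*(-446) + 11535)*(((3348 + Y(-120, -13)) + 7789) + W) = (75*(-446) + 11535)*(((3348 + 3) + 7789) + 13771) = (-33450 + 11535)*((3351 + 7789) + 13771) = -21915*(11140 + 13771) = -21915*24911 = -545924565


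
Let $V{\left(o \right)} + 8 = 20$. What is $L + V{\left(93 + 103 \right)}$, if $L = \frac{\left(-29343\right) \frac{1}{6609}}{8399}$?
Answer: $\frac{222026183}{18502997} \approx 11.999$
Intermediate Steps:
$V{\left(o \right)} = 12$ ($V{\left(o \right)} = -8 + 20 = 12$)
$L = - \frac{9781}{18502997}$ ($L = \left(-29343\right) \frac{1}{6609} \cdot \frac{1}{8399} = \left(- \frac{9781}{2203}\right) \frac{1}{8399} = - \frac{9781}{18502997} \approx -0.00052862$)
$L + V{\left(93 + 103 \right)} = - \frac{9781}{18502997} + 12 = \frac{222026183}{18502997}$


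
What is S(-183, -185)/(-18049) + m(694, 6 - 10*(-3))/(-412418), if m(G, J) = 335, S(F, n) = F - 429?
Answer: 246353401/7443732482 ≈ 0.033095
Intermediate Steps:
S(F, n) = -429 + F
S(-183, -185)/(-18049) + m(694, 6 - 10*(-3))/(-412418) = (-429 - 183)/(-18049) + 335/(-412418) = -612*(-1/18049) + 335*(-1/412418) = 612/18049 - 335/412418 = 246353401/7443732482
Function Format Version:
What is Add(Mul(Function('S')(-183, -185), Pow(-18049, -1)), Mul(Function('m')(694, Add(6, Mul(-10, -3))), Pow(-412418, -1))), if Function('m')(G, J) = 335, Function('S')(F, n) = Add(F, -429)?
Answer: Rational(246353401, 7443732482) ≈ 0.033095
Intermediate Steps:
Function('S')(F, n) = Add(-429, F)
Add(Mul(Function('S')(-183, -185), Pow(-18049, -1)), Mul(Function('m')(694, Add(6, Mul(-10, -3))), Pow(-412418, -1))) = Add(Mul(Add(-429, -183), Pow(-18049, -1)), Mul(335, Pow(-412418, -1))) = Add(Mul(-612, Rational(-1, 18049)), Mul(335, Rational(-1, 412418))) = Add(Rational(612, 18049), Rational(-335, 412418)) = Rational(246353401, 7443732482)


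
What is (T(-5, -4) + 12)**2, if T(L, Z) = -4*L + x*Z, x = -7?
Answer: 3600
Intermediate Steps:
T(L, Z) = -7*Z - 4*L (T(L, Z) = -4*L - 7*Z = -7*Z - 4*L)
(T(-5, -4) + 12)**2 = ((-7*(-4) - 4*(-5)) + 12)**2 = ((28 + 20) + 12)**2 = (48 + 12)**2 = 60**2 = 3600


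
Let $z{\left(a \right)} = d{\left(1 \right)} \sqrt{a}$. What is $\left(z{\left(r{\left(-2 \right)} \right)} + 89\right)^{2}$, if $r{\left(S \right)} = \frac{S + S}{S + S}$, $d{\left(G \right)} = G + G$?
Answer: $8281$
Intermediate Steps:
$d{\left(G \right)} = 2 G$
$r{\left(S \right)} = 1$ ($r{\left(S \right)} = \frac{2 S}{2 S} = 2 S \frac{1}{2 S} = 1$)
$z{\left(a \right)} = 2 \sqrt{a}$ ($z{\left(a \right)} = 2 \cdot 1 \sqrt{a} = 2 \sqrt{a}$)
$\left(z{\left(r{\left(-2 \right)} \right)} + 89\right)^{2} = \left(2 \sqrt{1} + 89\right)^{2} = \left(2 \cdot 1 + 89\right)^{2} = \left(2 + 89\right)^{2} = 91^{2} = 8281$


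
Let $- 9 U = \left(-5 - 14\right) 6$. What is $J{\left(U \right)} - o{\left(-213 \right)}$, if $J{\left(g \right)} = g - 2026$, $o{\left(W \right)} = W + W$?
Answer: $- \frac{4762}{3} \approx -1587.3$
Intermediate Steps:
$U = \frac{38}{3}$ ($U = - \frac{\left(-5 - 14\right) 6}{9} = - \frac{\left(-19\right) 6}{9} = \left(- \frac{1}{9}\right) \left(-114\right) = \frac{38}{3} \approx 12.667$)
$o{\left(W \right)} = 2 W$
$J{\left(g \right)} = -2026 + g$
$J{\left(U \right)} - o{\left(-213 \right)} = \left(-2026 + \frac{38}{3}\right) - 2 \left(-213\right) = - \frac{6040}{3} - -426 = - \frac{6040}{3} + 426 = - \frac{4762}{3}$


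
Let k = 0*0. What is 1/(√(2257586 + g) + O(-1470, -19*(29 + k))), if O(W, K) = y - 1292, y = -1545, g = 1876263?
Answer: -2837/3914720 - √4133849/3914720 ≈ -0.0012441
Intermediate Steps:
k = 0
O(W, K) = -2837 (O(W, K) = -1545 - 1292 = -2837)
1/(√(2257586 + g) + O(-1470, -19*(29 + k))) = 1/(√(2257586 + 1876263) - 2837) = 1/(√4133849 - 2837) = 1/(-2837 + √4133849)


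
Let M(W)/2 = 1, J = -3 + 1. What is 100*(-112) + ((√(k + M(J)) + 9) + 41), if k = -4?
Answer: -11150 + I*√2 ≈ -11150.0 + 1.4142*I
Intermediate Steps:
J = -2
M(W) = 2 (M(W) = 2*1 = 2)
100*(-112) + ((√(k + M(J)) + 9) + 41) = 100*(-112) + ((√(-4 + 2) + 9) + 41) = -11200 + ((√(-2) + 9) + 41) = -11200 + ((I*√2 + 9) + 41) = -11200 + ((9 + I*√2) + 41) = -11200 + (50 + I*√2) = -11150 + I*√2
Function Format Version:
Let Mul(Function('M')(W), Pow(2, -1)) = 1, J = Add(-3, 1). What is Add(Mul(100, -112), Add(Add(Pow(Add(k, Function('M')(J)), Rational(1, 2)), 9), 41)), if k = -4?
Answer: Add(-11150, Mul(I, Pow(2, Rational(1, 2)))) ≈ Add(-11150., Mul(1.4142, I))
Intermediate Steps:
J = -2
Function('M')(W) = 2 (Function('M')(W) = Mul(2, 1) = 2)
Add(Mul(100, -112), Add(Add(Pow(Add(k, Function('M')(J)), Rational(1, 2)), 9), 41)) = Add(Mul(100, -112), Add(Add(Pow(Add(-4, 2), Rational(1, 2)), 9), 41)) = Add(-11200, Add(Add(Pow(-2, Rational(1, 2)), 9), 41)) = Add(-11200, Add(Add(Mul(I, Pow(2, Rational(1, 2))), 9), 41)) = Add(-11200, Add(Add(9, Mul(I, Pow(2, Rational(1, 2)))), 41)) = Add(-11200, Add(50, Mul(I, Pow(2, Rational(1, 2))))) = Add(-11150, Mul(I, Pow(2, Rational(1, 2))))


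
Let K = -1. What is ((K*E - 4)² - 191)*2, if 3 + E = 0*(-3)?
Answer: -380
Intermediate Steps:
E = -3 (E = -3 + 0*(-3) = -3 + 0 = -3)
((K*E - 4)² - 191)*2 = ((-1*(-3) - 4)² - 191)*2 = ((3 - 4)² - 191)*2 = ((-1)² - 191)*2 = (1 - 191)*2 = -190*2 = -380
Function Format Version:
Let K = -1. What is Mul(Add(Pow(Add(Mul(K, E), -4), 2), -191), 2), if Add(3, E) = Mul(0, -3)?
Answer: -380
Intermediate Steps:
E = -3 (E = Add(-3, Mul(0, -3)) = Add(-3, 0) = -3)
Mul(Add(Pow(Add(Mul(K, E), -4), 2), -191), 2) = Mul(Add(Pow(Add(Mul(-1, -3), -4), 2), -191), 2) = Mul(Add(Pow(Add(3, -4), 2), -191), 2) = Mul(Add(Pow(-1, 2), -191), 2) = Mul(Add(1, -191), 2) = Mul(-190, 2) = -380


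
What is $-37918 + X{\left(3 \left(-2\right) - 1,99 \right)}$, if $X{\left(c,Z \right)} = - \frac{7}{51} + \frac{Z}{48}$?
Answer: $- \frac{30939517}{816} \approx -37916.0$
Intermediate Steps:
$X{\left(c,Z \right)} = - \frac{7}{51} + \frac{Z}{48}$ ($X{\left(c,Z \right)} = \left(-7\right) \frac{1}{51} + Z \frac{1}{48} = - \frac{7}{51} + \frac{Z}{48}$)
$-37918 + X{\left(3 \left(-2\right) - 1,99 \right)} = -37918 + \left(- \frac{7}{51} + \frac{1}{48} \cdot 99\right) = -37918 + \left(- \frac{7}{51} + \frac{33}{16}\right) = -37918 + \frac{1571}{816} = - \frac{30939517}{816}$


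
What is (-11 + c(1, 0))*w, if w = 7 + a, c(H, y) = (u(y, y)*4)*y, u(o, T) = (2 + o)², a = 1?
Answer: -88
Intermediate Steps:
c(H, y) = 4*y*(2 + y)² (c(H, y) = ((2 + y)²*4)*y = (4*(2 + y)²)*y = 4*y*(2 + y)²)
w = 8 (w = 7 + 1 = 8)
(-11 + c(1, 0))*w = (-11 + 4*0*(2 + 0)²)*8 = (-11 + 4*0*2²)*8 = (-11 + 4*0*4)*8 = (-11 + 0)*8 = -11*8 = -88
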